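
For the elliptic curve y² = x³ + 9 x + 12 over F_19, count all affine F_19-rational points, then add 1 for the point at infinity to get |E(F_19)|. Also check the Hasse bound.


Affine points = {(2, 0), (3, 3), (3, 16), (4, 6), (4, 13), (5, 7), (5, 12), (6, 4), (6, 15), (7, 0), (8, 8), (8, 11), (9, 9), (9, 10), (10, 0), (11, 6), (11, 13), (12, 9), (12, 10), (15, 8), (15, 11), (17, 9), (17, 10)}; affine count = 23; |E(F_19)| = 24.

Discriminant check: Δ ∝ 4a³ + 27b² = 4·9³ + 27·12² = 4·729 + 27·144 ≡ 2 (mod 19). Nonzero ⇒ E is nonsingular.
For each x ∈ F_19, compute rhs = x³ + 9·x + 12 mod 19, then count y ∈ F_19 with y² ≡ rhs.
  x = 0: rhs = 12, matching y values: none (0 points).
  x = 1: rhs = 3, matching y values: none (0 points).
  x = 2: rhs = 0, matching y values: 0 (1 points).
  x = 3: rhs = 9, matching y values: 3, 16 (2 points).
  x = 4: rhs = 17, matching y values: 6, 13 (2 points).
  x = 5: rhs = 11, matching y values: 7, 12 (2 points).
  x = 6: rhs = 16, matching y values: 4, 15 (2 points).
  x = 7: rhs = 0, matching y values: 0 (1 points).
  x = 8: rhs = 7, matching y values: 8, 11 (2 points).
  x = 9: rhs = 5, matching y values: 9, 10 (2 points).
  x = 10: rhs = 0, matching y values: 0 (1 points).
  x = 11: rhs = 17, matching y values: 6, 13 (2 points).
  x = 12: rhs = 5, matching y values: 9, 10 (2 points).
  x = 13: rhs = 8, matching y values: none (0 points).
  x = 14: rhs = 13, matching y values: none (0 points).
  x = 15: rhs = 7, matching y values: 8, 11 (2 points).
  x = 16: rhs = 15, matching y values: none (0 points).
  x = 17: rhs = 5, matching y values: 9, 10 (2 points).
  x = 18: rhs = 2, matching y values: none (0 points).
Total affine count: 23.
Full point count |E(F_19)| = 23 + 1 = 24.
Hasse bound: |24 − (19+1)| = |4| = 4 ≤ 2√19 ≈ 8.7178 ✓.


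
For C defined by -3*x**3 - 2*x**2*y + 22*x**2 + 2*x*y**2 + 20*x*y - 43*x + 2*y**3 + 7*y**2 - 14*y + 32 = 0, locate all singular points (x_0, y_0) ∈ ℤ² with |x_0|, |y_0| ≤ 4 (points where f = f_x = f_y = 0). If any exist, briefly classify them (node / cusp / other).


Singular points: {(3, -2)}; classification: node.

Compute partial derivatives:
  f_x = -9*x**2 - 4*x*y + 44*x + 2*y**2 + 20*y - 43.
  f_y = -2*x**2 + 4*x*y + 20*x + 6*y**2 + 14*y - 14.
Scan x_0 ∈ {−4, ..., 4}. For each x_0, f_y(x_0, y) is a polynomial in y; find its integer roots y ∈ {−4, ..., 4}, then test f_x and f at those candidates.
  x = -4: f_y(-4, y) = 6*y**2 - 2*y - 126; no integer root y with |y| ≤ 4.
  x = -3: f_y(-3, y) = 6*y**2 + 2*y - 92; no integer root y with |y| ≤ 4.
  x = -2: f_y(-2, y) = 6*y**2 + 6*y - 62; no integer root y with |y| ≤ 4.
  x = -1: f_y(-1, y) = 6*y**2 + 10*y - 36; no integer root y with |y| ≤ 4.
  x = 0: f_y(0, y) = 6*y**2 + 14*y - 14; no integer root y with |y| ≤ 4.
  x = 1: f_y(1, y) = 6*y**2 + 18*y + 4; no integer root y with |y| ≤ 4.
  x = 2: f_y(2, y) = 6*y**2 + 22*y + 18; no integer root y with |y| ≤ 4.
  x = 3: f_y(3, y) = 6*y**2 + 26*y + 28; vanishes at y ∈ {-2}. (3, -2): f_x = 0, f = 0 — SINGULAR.
  x = 4: f_y(4, y) = 6*y**2 + 30*y + 34; no integer root y with |y| ≤ 4.
Only singular point on the grid: (3, -2).
Classify: substitute x = 3 + u, y = -2 + v and expand: f = -3*u**3 - 2*u**2*v - u**2 + 2*u*v**2 + 2*v**3 + v**2.
No constant or linear terms (consistent with a singular point). Quadratic part: -u**2 + v**2. Cubic part: -3*u**3 - 2*u**2*v + 2*u*v**2 + 2*v**3.
The quadratic part v**2 - u**2 = (v − u)(v + u) splits into two distinct linear factors, so there are two distinct tangent lines y − -2 = ±(x − 3) — this is a node (ordinary double point).
Classification: node.


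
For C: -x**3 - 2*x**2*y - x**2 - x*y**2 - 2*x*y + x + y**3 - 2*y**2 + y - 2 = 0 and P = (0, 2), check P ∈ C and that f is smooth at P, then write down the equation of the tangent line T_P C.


Tangent line at P: -7*x + 5*y - 10 = 0.

Step 1: f(0, 2) = 0, so P lies on C.
Step 2: partial derivatives
  f_x(x, y) = -3*x**2 - 4*x*y - 2*x - y**2 - 2*y + 1, f_y(x, y) = -2*x**2 - 2*x*y - 2*x + 3*y**2 - 4*y + 1.
  f_x(P) = -7, f_y(P) = 5 (gradient nonzero, so P is smooth).
Step 3: tangent line at P: -7·(x − 0) + 5·(y − 2) = 0.
Expanding: -7*x + 5*y - 10 = 0.


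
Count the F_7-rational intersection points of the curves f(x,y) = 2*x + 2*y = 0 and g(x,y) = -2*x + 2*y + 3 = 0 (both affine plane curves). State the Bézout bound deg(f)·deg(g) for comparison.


Common zeros: {(6, 1)}; count = 1; Bézout bound = 1.

deg(f) = 1, deg(g) = 1, so Bézout bound = 1.
Scan x ∈ F_7. For each x, list the y ∈ F_7 with f(x, y) ≡ 0 and those with g(x, y) ≡ 0 (mod 7); the common zeros in that column are the intersection.
  x = 0: f ≡ 0 at y ∈ {0}; g ≡ 0 at y ∈ {2}; common: ∅.
  x = 1: f ≡ 0 at y ∈ {6}; g ≡ 0 at y ∈ {3}; common: ∅.
  x = 2: f ≡ 0 at y ∈ {5}; g ≡ 0 at y ∈ {4}; common: ∅.
  x = 3: f ≡ 0 at y ∈ {4}; g ≡ 0 at y ∈ {5}; common: ∅.
  x = 4: f ≡ 0 at y ∈ {3}; g ≡ 0 at y ∈ {6}; common: ∅.
  x = 5: f ≡ 0 at y ∈ {2}; g ≡ 0 at y ∈ {0}; common: ∅.
  x = 6: f ≡ 0 at y ∈ {1}; g ≡ 0 at y ∈ {1}; common: {1}.
Collecting: common zeros = {(6, 1)}, so the count is 1.
Comparison with the Bézout bound: 1 ≤ 1 = deg(f)·deg(g), as expected for curves with no common component (the bound is attained).


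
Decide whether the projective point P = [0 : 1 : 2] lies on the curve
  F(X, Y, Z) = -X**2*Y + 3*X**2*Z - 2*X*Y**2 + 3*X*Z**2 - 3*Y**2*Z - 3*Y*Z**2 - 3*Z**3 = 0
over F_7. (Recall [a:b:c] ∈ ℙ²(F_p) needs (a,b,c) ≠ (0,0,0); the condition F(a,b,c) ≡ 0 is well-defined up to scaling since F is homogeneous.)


F(0,1,2) ≡ 0 (mod 7); P is on the curve.

Evaluate F(0, 1, 2) term-by-term (mod 7).
  -X**2*Y ↦ -1·0·1·1 = 0
  3*X**2*Z ↦ 3·0·1·2 = 0
  -2*X*Y**2 ↦ -2·0·1·1 = 0
  3*X*Z**2 ↦ 3·0·1·4 = 0
  -3*Y**2*Z ↦ -3·1·1·2 = -6
  -3*Y*Z**2 ↦ -3·1·1·4 = -12
  -3*Z**3 ↦ -3·1·1·8 = -24
Sum: F(0, 1, 2) = (0) + (0) + (0) + (0) + (-6) + (-12) + (-24) = -42.
Reducing mod 7: -42 ≡ 0 (mod 7).
Since F(a, b, c) ≡ 0 (mod 7), P lies on the curve.


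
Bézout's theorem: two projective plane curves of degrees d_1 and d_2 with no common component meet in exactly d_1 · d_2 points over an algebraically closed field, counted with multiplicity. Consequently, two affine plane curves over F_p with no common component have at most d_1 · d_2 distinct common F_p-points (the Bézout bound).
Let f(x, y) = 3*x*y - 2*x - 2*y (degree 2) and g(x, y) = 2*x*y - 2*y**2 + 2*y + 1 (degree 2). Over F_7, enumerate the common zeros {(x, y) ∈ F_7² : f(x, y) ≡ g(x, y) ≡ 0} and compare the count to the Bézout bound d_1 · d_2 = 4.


Common zeros: ∅; count = 0; Bézout bound = 4.

deg(f) = 2, deg(g) = 2, so Bézout bound = 4.
Scan x ∈ F_7. For each x, list the y ∈ F_7 with f(x, y) ≡ 0 and those with g(x, y) ≡ 0 (mod 7); the common zeros in that column are the intersection.
  x = 0: f ≡ 0 at y ∈ {0}; g ≡ 0 at y ∈ ∅; common: ∅.
  x = 1: f ≡ 0 at y ∈ {2}; g ≡ 0 at y ∈ ∅; common: ∅.
  x = 2: f ≡ 0 at y ∈ {1}; g ≡ 0 at y ∈ {4, 6}; common: ∅.
  x = 3: f ≡ 0 at y ∈ ∅; g ≡ 0 at y ∈ {1, 3}; common: ∅.
  x = 4: f ≡ 0 at y ∈ {5}; g ≡ 0 at y ∈ ∅; common: ∅.
  x = 5: f ≡ 0 at y ∈ {4}; g ≡ 0 at y ∈ ∅; common: ∅.
  x = 6: f ≡ 0 at y ∈ {6}; g ≡ 0 at y ∈ {2, 5}; common: ∅.
Collecting: common zeros = ∅, so the count is 0.
Comparison with the Bézout bound: 0 ≤ 4 = deg(f)·deg(g), as expected for curves with no common component (the affine F_7-count falls short of the bound because intersections may lie at infinity, over extension fields, or carry multiplicity).


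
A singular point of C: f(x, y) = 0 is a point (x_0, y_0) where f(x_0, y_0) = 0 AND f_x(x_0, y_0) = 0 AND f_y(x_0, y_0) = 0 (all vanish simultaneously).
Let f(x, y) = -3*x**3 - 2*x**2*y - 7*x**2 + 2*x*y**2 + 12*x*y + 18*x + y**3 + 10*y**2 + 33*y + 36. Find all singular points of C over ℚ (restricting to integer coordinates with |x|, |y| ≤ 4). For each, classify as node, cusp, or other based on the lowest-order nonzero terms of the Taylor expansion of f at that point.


Singular points: {(0, -3)}; classification: node.

Compute partial derivatives:
  f_x = -9*x**2 - 4*x*y - 14*x + 2*y**2 + 12*y + 18.
  f_y = -2*x**2 + 4*x*y + 12*x + 3*y**2 + 20*y + 33.
Scan x_0 ∈ {−4, ..., 4}. For each x_0, f_y(x_0, y) is a polynomial in y; find its integer roots y ∈ {−4, ..., 4}, then test f_x and f at those candidates.
  x = -4: f_y(-4, y) = 3*y**2 + 4*y - 47; no integer root y with |y| ≤ 4.
  x = -3: f_y(-3, y) = 3*y**2 + 8*y - 21; no integer root y with |y| ≤ 4.
  x = -2: f_y(-2, y) = 3*y**2 + 12*y + 1; no integer root y with |y| ≤ 4.
  x = -1: f_y(-1, y) = 3*y**2 + 16*y + 19; no integer root y with |y| ≤ 4.
  x = 0: f_y(0, y) = 3*y**2 + 20*y + 33; vanishes at y ∈ {-3}. (0, -3): f_x = 0, f = 0 — SINGULAR.
  x = 1: f_y(1, y) = 3*y**2 + 24*y + 43; no integer root y with |y| ≤ 4.
  x = 2: f_y(2, y) = 3*y**2 + 28*y + 49; no integer root y with |y| ≤ 4.
  x = 3: f_y(3, y) = 3*y**2 + 32*y + 51; no integer root y with |y| ≤ 4.
  x = 4: f_y(4, y) = 3*y**2 + 36*y + 49; no integer root y with |y| ≤ 4.
Only singular point on the grid: (0, -3).
Classify: substitute x = 0 + u, y = -3 + v and expand: f = -3*u**3 - 2*u**2*v - u**2 + 2*u*v**2 + v**3 + v**2.
No constant or linear terms (consistent with a singular point). Quadratic part: -u**2 + v**2. Cubic part: -3*u**3 - 2*u**2*v + 2*u*v**2 + v**3.
The quadratic part v**2 - u**2 = (v − u)(v + u) splits into two distinct linear factors, so there are two distinct tangent lines y − -3 = ±(x − 0) — this is a node (ordinary double point).
Classification: node.


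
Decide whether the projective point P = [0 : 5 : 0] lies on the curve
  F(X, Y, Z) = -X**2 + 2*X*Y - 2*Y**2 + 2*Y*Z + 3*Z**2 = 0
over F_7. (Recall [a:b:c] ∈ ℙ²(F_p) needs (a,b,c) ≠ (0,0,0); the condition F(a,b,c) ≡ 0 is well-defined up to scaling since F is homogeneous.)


F(0,5,0) ≡ 6 (mod 7); P is NOT on the curve.

Evaluate F(0, 5, 0) term-by-term (mod 7).
  -X**2 ↦ -1·0·1·1 = 0
  2*X*Y ↦ 2·0·5·1 = 0
  -2*Y**2 ↦ -2·1·25·1 = -50
  2*Y*Z ↦ 2·1·5·0 = 0
  3*Z**2 ↦ 3·1·1·0 = 0
Sum: F(0, 5, 0) = (0) + (0) + (-50) + (0) + (0) = -50.
Reducing mod 7: -50 ≡ 6 (mod 7).
Since F(a, b, c) ≡ 6 ≠ 0 (mod 7), P does NOT lie on the curve.


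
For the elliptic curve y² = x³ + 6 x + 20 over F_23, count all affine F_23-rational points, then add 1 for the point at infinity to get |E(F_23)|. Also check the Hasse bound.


Affine points = {(1, 2), (1, 21), (4, 4), (4, 19), (12, 7), (12, 16), (13, 8), (13, 15), (15, 9), (15, 14), (16, 7), (16, 16), (18, 7), (18, 16), (19, 1), (19, 22), (21, 0), (22, 6), (22, 17)}; affine count = 19; |E(F_23)| = 20.

Discriminant check: Δ ∝ 4a³ + 27b² = 4·6³ + 27·20² = 4·216 + 27·400 ≡ 3 (mod 23). Nonzero ⇒ E is nonsingular.
For each x ∈ F_23, compute rhs = x³ + 6·x + 20 mod 23, then count y ∈ F_23 with y² ≡ rhs.
  x = 0: rhs = 20, matching y values: none (0 points).
  x = 1: rhs = 4, matching y values: 2, 21 (2 points).
  x = 2: rhs = 17, matching y values: none (0 points).
  x = 3: rhs = 19, matching y values: none (0 points).
  x = 4: rhs = 16, matching y values: 4, 19 (2 points).
  x = 5: rhs = 14, matching y values: none (0 points).
  x = 6: rhs = 19, matching y values: none (0 points).
  x = 7: rhs = 14, matching y values: none (0 points).
  x = 8: rhs = 5, matching y values: none (0 points).
  x = 9: rhs = 21, matching y values: none (0 points).
  x = 10: rhs = 22, matching y values: none (0 points).
  x = 11: rhs = 14, matching y values: none (0 points).
  x = 12: rhs = 3, matching y values: 7, 16 (2 points).
  x = 13: rhs = 18, matching y values: 8, 15 (2 points).
  x = 14: rhs = 19, matching y values: none (0 points).
  x = 15: rhs = 12, matching y values: 9, 14 (2 points).
  x = 16: rhs = 3, matching y values: 7, 16 (2 points).
  x = 17: rhs = 21, matching y values: none (0 points).
  x = 18: rhs = 3, matching y values: 7, 16 (2 points).
  x = 19: rhs = 1, matching y values: 1, 22 (2 points).
  x = 20: rhs = 21, matching y values: none (0 points).
  x = 21: rhs = 0, matching y values: 0 (1 points).
  x = 22: rhs = 13, matching y values: 6, 17 (2 points).
Total affine count: 19.
Full point count |E(F_23)| = 19 + 1 = 20.
Hasse bound: |20 − (23+1)| = |-4| = 4 ≤ 2√23 ≈ 9.5917 ✓.


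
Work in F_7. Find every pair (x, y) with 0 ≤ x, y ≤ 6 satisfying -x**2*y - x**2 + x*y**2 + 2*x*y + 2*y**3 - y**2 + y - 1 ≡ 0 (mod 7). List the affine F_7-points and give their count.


Affine F_7-points: {(2, 6), (3, 3), (3, 5), (4, 5), (6, 3)}; count = 5.

For each of the 49 pairs (x, y) ∈ F_7², evaluate f(x, y) mod 7. Record the zeros.
  x = 0: [0↦6, 1↦1, 2↦6, 3↦5, 4↦3, 5↦5, 6↦2]  zeros at y ∈ ∅
  x = 1: [0↦5, 1↦2, 2↦4, 3↦2, 4↦1, 5↦6, 6↦1]  zeros at y ∈ ∅
  x = 2: [0↦2, 1↦6, 2↦3, 3↦5, 4↦3, 5↦2, 6↦0]  zeros at y ∈ {6}
  x = 3: [0↦4, 1↦6, 2↦3, 3↦0, 4↦2, 5↦0, 6↦6]  zeros at y ∈ {3, 5}
  x = 4: [0↦4, 1↦2, 2↦4, 3↦1, 4↦5, 5↦0, 6↦5]  zeros at y ∈ {5}
  x = 5: [0↦2, 1↦1, 2↦6, 3↦1, 4↦5, 5↦2, 6↦4]  zeros at y ∈ ∅
  x = 6: [0↦5, 1↦3, 2↦2, 3↦0, 4↦2, 5↦6, 6↦3]  zeros at y ∈ {3}
Collecting zeros: affine points = {(2, 6), (3, 3), (3, 5), (4, 5), (6, 3)}.
Total count |C(F_7)_aff| = 5.


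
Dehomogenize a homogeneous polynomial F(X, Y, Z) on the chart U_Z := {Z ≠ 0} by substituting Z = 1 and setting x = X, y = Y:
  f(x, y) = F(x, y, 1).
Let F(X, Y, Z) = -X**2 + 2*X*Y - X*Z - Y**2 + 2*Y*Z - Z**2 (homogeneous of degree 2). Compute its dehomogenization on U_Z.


f(x, y) = -x**2 + 2*x*y - x - y**2 + 2*y - 1

On U_Z we set Z = 1. Each monomial c·X^i·Y^j·Z^k in F becomes c·x^i·y^j·1^k = c·x^i·y^j.
Substituting Z = 1: F(X, Y, 1) = -x**2 + 2*x*y - x - y**2 + 2*y - 1.
Note: deg(f) ≤ deg(F) = 2; strict inequality happens when F is divisible by Z (lost terms).


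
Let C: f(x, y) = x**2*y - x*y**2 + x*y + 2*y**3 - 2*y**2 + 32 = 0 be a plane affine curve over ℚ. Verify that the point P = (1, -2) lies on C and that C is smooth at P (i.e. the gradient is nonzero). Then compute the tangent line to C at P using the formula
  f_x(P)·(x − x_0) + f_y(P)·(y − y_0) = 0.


Tangent line at P: -10*x + 38*y + 86 = 0.

Step 1: f(1, -2) = 0, so P lies on C.
Step 2: partial derivatives
  f_x(x, y) = 2*x*y - y**2 + y, f_y(x, y) = x**2 - 2*x*y + x + 6*y**2 - 4*y.
  f_x(P) = -10, f_y(P) = 38 (gradient nonzero, so P is smooth).
Step 3: tangent line at P: -10·(x − 1) + 38·(y − -2) = 0.
Expanding: -10*x + 38*y + 86 = 0.


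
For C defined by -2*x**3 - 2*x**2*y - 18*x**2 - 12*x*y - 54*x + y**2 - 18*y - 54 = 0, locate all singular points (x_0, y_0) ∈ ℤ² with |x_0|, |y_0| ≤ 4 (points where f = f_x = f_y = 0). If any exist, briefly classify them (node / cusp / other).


Singular points: {(-3, 0)}; classification: cusp.

Compute partial derivatives:
  f_x = -6*x**2 - 4*x*y - 36*x - 12*y - 54.
  f_y = -2*x**2 - 12*x + 2*y - 18.
Scan x_0 ∈ {−4, ..., 4}. For each x_0, f_y(x_0, y) is a polynomial in y; find its integer roots y ∈ {−4, ..., 4}, then test f_x and f at those candidates.
  x = -4: f_y(-4, y) = 2*y - 2; vanishes at y ∈ {1}. (-4, 1): f_x = -2 ≠ 0.
  x = -3: f_y(-3, y) = 2*y; vanishes at y ∈ {0}. (-3, 0): f_x = 0, f = 0 — SINGULAR.
  x = -2: f_y(-2, y) = 2*y - 2; vanishes at y ∈ {1}. (-2, 1): f_x = -10 ≠ 0.
  x = -1: f_y(-1, y) = 2*y - 8; vanishes at y ∈ {4}. (-1, 4): f_x = -56 ≠ 0.
  x = 0: f_y(0, y) = 2*y - 18; no integer root y with |y| ≤ 4.
  x = 1: f_y(1, y) = 2*y - 32; no integer root y with |y| ≤ 4.
  x = 2: f_y(2, y) = 2*y - 50; no integer root y with |y| ≤ 4.
  x = 3: f_y(3, y) = 2*y - 72; no integer root y with |y| ≤ 4.
  x = 4: f_y(4, y) = 2*y - 98; no integer root y with |y| ≤ 4.
Only singular point on the grid: (-3, 0).
Classify: substitute x = -3 + u, y = 0 + v and expand: f = -2*u**3 - 2*u**2*v + v**2.
No constant or linear terms (consistent with a singular point). Quadratic part: v**2. Cubic part: -2*u**3 - 2*u**2*v.
The quadratic part v**2 is a perfect square, so there is a single (double) tangent line v = 0, i.e. y = 0. Restricting the cubic part to that line (v = 0) leaves -2*u**3 ≠ 0, so f is not divisible by v and the branch is v² ≈ 2*u**3 to lowest order — this is a cusp.
Classification: cusp.


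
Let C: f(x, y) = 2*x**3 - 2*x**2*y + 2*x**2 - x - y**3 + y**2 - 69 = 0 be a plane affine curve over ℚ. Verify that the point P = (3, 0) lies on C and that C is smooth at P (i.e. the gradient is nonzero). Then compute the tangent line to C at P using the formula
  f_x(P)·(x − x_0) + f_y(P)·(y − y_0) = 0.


Tangent line at P: 65*x - 18*y - 195 = 0.

Step 1: f(3, 0) = 0, so P lies on C.
Step 2: partial derivatives
  f_x(x, y) = 6*x**2 - 4*x*y + 4*x - 1, f_y(x, y) = -2*x**2 - 3*y**2 + 2*y.
  f_x(P) = 65, f_y(P) = -18 (gradient nonzero, so P is smooth).
Step 3: tangent line at P: 65·(x − 3) + -18·(y − 0) = 0.
Expanding: 65*x - 18*y - 195 = 0.


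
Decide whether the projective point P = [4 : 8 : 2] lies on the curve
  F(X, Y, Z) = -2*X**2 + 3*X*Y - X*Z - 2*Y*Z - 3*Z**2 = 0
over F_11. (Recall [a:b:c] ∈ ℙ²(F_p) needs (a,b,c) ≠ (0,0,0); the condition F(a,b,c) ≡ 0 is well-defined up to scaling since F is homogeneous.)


F(4,8,2) ≡ 1 (mod 11); P is NOT on the curve.

Evaluate F(4, 8, 2) term-by-term (mod 11).
  -2*X**2 ↦ -2·16·1·1 = -32
  3*X*Y ↦ 3·4·8·1 = 96
  -X*Z ↦ -1·4·1·2 = -8
  -2*Y*Z ↦ -2·1·8·2 = -32
  -3*Z**2 ↦ -3·1·1·4 = -12
Sum: F(4, 8, 2) = (-32) + (96) + (-8) + (-32) + (-12) = 12.
Reducing mod 11: 12 ≡ 1 (mod 11).
Since F(a, b, c) ≡ 1 ≠ 0 (mod 11), P does NOT lie on the curve.


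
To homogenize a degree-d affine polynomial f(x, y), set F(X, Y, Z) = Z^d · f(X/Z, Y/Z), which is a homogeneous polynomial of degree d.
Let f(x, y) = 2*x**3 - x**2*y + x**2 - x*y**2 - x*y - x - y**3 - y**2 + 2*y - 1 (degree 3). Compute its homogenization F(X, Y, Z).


F(X, Y, Z) = 2*X**3 - X**2*Y + X**2*Z - X*Y**2 - X*Y*Z - X*Z**2 - Y**3 - Y**2*Z + 2*Y*Z**2 - Z**3

deg(f) = 3.
Substitute x = X/Z, y = Y/Z into f, then multiply by Z^3.
  monomial 2·x^3·y^0 ↦ 2·X^3·Y^0·Z^0.
  monomial -1·x^2·y^1 ↦ -1·X^2·Y^1·Z^0.
  monomial 1·x^2·y^0 ↦ 1·X^2·Y^0·Z^1.
  monomial -1·x^1·y^2 ↦ -1·X^1·Y^2·Z^0.
  monomial -1·x^1·y^1 ↦ -1·X^1·Y^1·Z^1.
  monomial -1·x^1·y^0 ↦ -1·X^1·Y^0·Z^2.
  monomial -1·x^0·y^3 ↦ -1·X^0·Y^3·Z^0.
  monomial -1·x^0·y^2 ↦ -1·X^0·Y^2·Z^1.
  monomial 2·x^0·y^1 ↦ 2·X^0·Y^1·Z^2.
  monomial -1·x^0·y^0 ↦ -1·X^0·Y^0·Z^3.
Collecting: F(X, Y, Z) = 2*X**3 - X**2*Y + X**2*Z - X*Y**2 - X*Y*Z - X*Z**2 - Y**3 - Y**2*Z + 2*Y*Z**2 - Z**3.


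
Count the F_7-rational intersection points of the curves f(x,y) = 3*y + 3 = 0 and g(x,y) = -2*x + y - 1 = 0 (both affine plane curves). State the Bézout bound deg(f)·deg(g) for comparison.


Common zeros: {(6, 6)}; count = 1; Bézout bound = 1.

deg(f) = 1, deg(g) = 1, so Bézout bound = 1.
Scan x ∈ F_7. For each x, list the y ∈ F_7 with f(x, y) ≡ 0 and those with g(x, y) ≡ 0 (mod 7); the common zeros in that column are the intersection.
  x = 0: f ≡ 0 at y ∈ {6}; g ≡ 0 at y ∈ {1}; common: ∅.
  x = 1: f ≡ 0 at y ∈ {6}; g ≡ 0 at y ∈ {3}; common: ∅.
  x = 2: f ≡ 0 at y ∈ {6}; g ≡ 0 at y ∈ {5}; common: ∅.
  x = 3: f ≡ 0 at y ∈ {6}; g ≡ 0 at y ∈ {0}; common: ∅.
  x = 4: f ≡ 0 at y ∈ {6}; g ≡ 0 at y ∈ {2}; common: ∅.
  x = 5: f ≡ 0 at y ∈ {6}; g ≡ 0 at y ∈ {4}; common: ∅.
  x = 6: f ≡ 0 at y ∈ {6}; g ≡ 0 at y ∈ {6}; common: {6}.
Collecting: common zeros = {(6, 6)}, so the count is 1.
Comparison with the Bézout bound: 1 ≤ 1 = deg(f)·deg(g), as expected for curves with no common component (the bound is attained).


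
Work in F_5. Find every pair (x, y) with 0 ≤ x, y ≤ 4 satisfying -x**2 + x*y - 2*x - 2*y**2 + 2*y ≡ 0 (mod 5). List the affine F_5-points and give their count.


Affine F_5-points: {(0, 0), (0, 1), (1, 2), (3, 0), (4, 1), (4, 2)}; count = 6.

For each of the 25 pairs (x, y) ∈ F_5², evaluate f(x, y) mod 5. Record the zeros.
  x = 0: [0↦0, 1↦0, 2↦1, 3↦3, 4↦1]  zeros at y ∈ {0, 1}
  x = 1: [0↦2, 1↦3, 2↦0, 3↦3, 4↦2]  zeros at y ∈ {2}
  x = 2: [0↦2, 1↦4, 2↦2, 3↦1, 4↦1]  zeros at y ∈ ∅
  x = 3: [0↦0, 1↦3, 2↦2, 3↦2, 4↦3]  zeros at y ∈ {0}
  x = 4: [0↦1, 1↦0, 2↦0, 3↦1, 4↦3]  zeros at y ∈ {1, 2}
Collecting zeros: affine points = {(0, 0), (0, 1), (1, 2), (3, 0), (4, 1), (4, 2)}.
Total count |C(F_5)_aff| = 6.


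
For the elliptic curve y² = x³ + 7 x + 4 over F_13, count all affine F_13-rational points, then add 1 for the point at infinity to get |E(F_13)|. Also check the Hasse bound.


Affine points = {(0, 2), (0, 11), (1, 5), (1, 8), (2, 0), (3, 0), (8, 0), (9, 4), (9, 9), (12, 3), (12, 10)}; affine count = 11; |E(F_13)| = 12.

Discriminant check: Δ ∝ 4a³ + 27b² = 4·7³ + 27·4² = 4·343 + 27·16 ≡ 10 (mod 13). Nonzero ⇒ E is nonsingular.
For each x ∈ F_13, compute rhs = x³ + 7·x + 4 mod 13, then count y ∈ F_13 with y² ≡ rhs.
  x = 0: rhs = 4, matching y values: 2, 11 (2 points).
  x = 1: rhs = 12, matching y values: 5, 8 (2 points).
  x = 2: rhs = 0, matching y values: 0 (1 points).
  x = 3: rhs = 0, matching y values: 0 (1 points).
  x = 4: rhs = 5, matching y values: none (0 points).
  x = 5: rhs = 8, matching y values: none (0 points).
  x = 6: rhs = 2, matching y values: none (0 points).
  x = 7: rhs = 6, matching y values: none (0 points).
  x = 8: rhs = 0, matching y values: 0 (1 points).
  x = 9: rhs = 3, matching y values: 4, 9 (2 points).
  x = 10: rhs = 8, matching y values: none (0 points).
  x = 11: rhs = 8, matching y values: none (0 points).
  x = 12: rhs = 9, matching y values: 3, 10 (2 points).
Total affine count: 11.
Full point count |E(F_13)| = 11 + 1 = 12.
Hasse bound: |12 − (13+1)| = |-2| = 2 ≤ 2√13 ≈ 7.2111 ✓.


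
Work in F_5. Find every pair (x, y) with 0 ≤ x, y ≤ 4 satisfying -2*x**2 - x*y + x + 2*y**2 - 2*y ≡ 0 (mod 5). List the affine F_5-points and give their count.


Affine F_5-points: {(0, 0), (0, 1), (2, 3), (2, 4), (3, 0), (4, 4)}; count = 6.

For each of the 25 pairs (x, y) ∈ F_5², evaluate f(x, y) mod 5. Record the zeros.
  x = 0: [0↦0, 1↦0, 2↦4, 3↦2, 4↦4]  zeros at y ∈ {0, 1}
  x = 1: [0↦4, 1↦3, 2↦1, 3↦3, 4↦4]  zeros at y ∈ ∅
  x = 2: [0↦4, 1↦2, 2↦4, 3↦0, 4↦0]  zeros at y ∈ {3, 4}
  x = 3: [0↦0, 1↦2, 2↦3, 3↦3, 4↦2]  zeros at y ∈ {0}
  x = 4: [0↦2, 1↦3, 2↦3, 3↦2, 4↦0]  zeros at y ∈ {4}
Collecting zeros: affine points = {(0, 0), (0, 1), (2, 3), (2, 4), (3, 0), (4, 4)}.
Total count |C(F_5)_aff| = 6.


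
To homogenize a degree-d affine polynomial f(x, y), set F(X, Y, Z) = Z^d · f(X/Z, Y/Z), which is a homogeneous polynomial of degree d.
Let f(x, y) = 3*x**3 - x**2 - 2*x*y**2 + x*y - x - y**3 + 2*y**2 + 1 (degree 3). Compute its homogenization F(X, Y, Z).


F(X, Y, Z) = 3*X**3 - X**2*Z - 2*X*Y**2 + X*Y*Z - X*Z**2 - Y**3 + 2*Y**2*Z + Z**3

deg(f) = 3.
Substitute x = X/Z, y = Y/Z into f, then multiply by Z^3.
  monomial 3·x^3·y^0 ↦ 3·X^3·Y^0·Z^0.
  monomial -1·x^2·y^0 ↦ -1·X^2·Y^0·Z^1.
  monomial -2·x^1·y^2 ↦ -2·X^1·Y^2·Z^0.
  monomial 1·x^1·y^1 ↦ 1·X^1·Y^1·Z^1.
  monomial -1·x^1·y^0 ↦ -1·X^1·Y^0·Z^2.
  monomial -1·x^0·y^3 ↦ -1·X^0·Y^3·Z^0.
  monomial 2·x^0·y^2 ↦ 2·X^0·Y^2·Z^1.
  monomial 1·x^0·y^0 ↦ 1·X^0·Y^0·Z^3.
Collecting: F(X, Y, Z) = 3*X**3 - X**2*Z - 2*X*Y**2 + X*Y*Z - X*Z**2 - Y**3 + 2*Y**2*Z + Z**3.


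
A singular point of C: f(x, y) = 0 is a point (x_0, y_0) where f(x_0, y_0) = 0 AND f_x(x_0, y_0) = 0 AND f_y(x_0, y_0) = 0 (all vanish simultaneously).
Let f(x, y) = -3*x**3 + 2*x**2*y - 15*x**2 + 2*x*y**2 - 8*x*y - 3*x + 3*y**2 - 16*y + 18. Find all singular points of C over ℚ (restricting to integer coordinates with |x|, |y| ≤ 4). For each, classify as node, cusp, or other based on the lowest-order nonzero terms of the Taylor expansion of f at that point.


Singular points: {(-1, 3)}; classification: cusp.

Compute partial derivatives:
  f_x = -9*x**2 + 4*x*y - 30*x + 2*y**2 - 8*y - 3.
  f_y = 2*x**2 + 4*x*y - 8*x + 6*y - 16.
Scan x_0 ∈ {−4, ..., 4}. For each x_0, f_y(x_0, y) is a polynomial in y; find its integer roots y ∈ {−4, ..., 4}, then test f_x and f at those candidates.
  x = -4: f_y(-4, y) = 48 - 10*y; no integer root y with |y| ≤ 4.
  x = -3: f_y(-3, y) = 26 - 6*y; no integer root y with |y| ≤ 4.
  x = -2: f_y(-2, y) = 8 - 2*y; vanishes at y ∈ {4}. (-2, 4): f_x = -11 ≠ 0.
  x = -1: f_y(-1, y) = 2*y - 6; vanishes at y ∈ {3}. (-1, 3): f_x = 0, f = 0 — SINGULAR.
  x = 0: f_y(0, y) = 6*y - 16; no integer root y with |y| ≤ 4.
  x = 1: f_y(1, y) = 10*y - 22; no integer root y with |y| ≤ 4.
  x = 2: f_y(2, y) = 14*y - 24; no integer root y with |y| ≤ 4.
  x = 3: f_y(3, y) = 18*y - 22; no integer root y with |y| ≤ 4.
  x = 4: f_y(4, y) = 22*y - 16; no integer root y with |y| ≤ 4.
Only singular point on the grid: (-1, 3).
Classify: substitute x = -1 + u, y = 3 + v and expand: f = -3*u**3 + 2*u**2*v + 2*u*v**2 + v**2.
No constant or linear terms (consistent with a singular point). Quadratic part: v**2. Cubic part: -3*u**3 + 2*u**2*v + 2*u*v**2.
The quadratic part v**2 is a perfect square, so there is a single (double) tangent line v = 0, i.e. y = 3. Restricting the cubic part to that line (v = 0) leaves -3*u**3 ≠ 0, so f is not divisible by v and the branch is v² ≈ 3*u**3 to lowest order — this is a cusp.
Classification: cusp.


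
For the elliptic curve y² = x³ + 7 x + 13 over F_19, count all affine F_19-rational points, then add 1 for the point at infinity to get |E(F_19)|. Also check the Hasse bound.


Affine points = {(2, 4), (2, 15), (3, 2), (3, 17), (6, 9), (6, 10), (7, 5), (7, 14), (8, 7), (8, 12), (9, 8), (9, 11), (10, 0), (12, 1), (12, 18), (14, 9), (14, 10), (15, 4), (15, 15), (18, 9), (18, 10)}; affine count = 21; |E(F_19)| = 22.

Discriminant check: Δ ∝ 4a³ + 27b² = 4·7³ + 27·13² = 4·343 + 27·169 ≡ 7 (mod 19). Nonzero ⇒ E is nonsingular.
For each x ∈ F_19, compute rhs = x³ + 7·x + 13 mod 19, then count y ∈ F_19 with y² ≡ rhs.
  x = 0: rhs = 13, matching y values: none (0 points).
  x = 1: rhs = 2, matching y values: none (0 points).
  x = 2: rhs = 16, matching y values: 4, 15 (2 points).
  x = 3: rhs = 4, matching y values: 2, 17 (2 points).
  x = 4: rhs = 10, matching y values: none (0 points).
  x = 5: rhs = 2, matching y values: none (0 points).
  x = 6: rhs = 5, matching y values: 9, 10 (2 points).
  x = 7: rhs = 6, matching y values: 5, 14 (2 points).
  x = 8: rhs = 11, matching y values: 7, 12 (2 points).
  x = 9: rhs = 7, matching y values: 8, 11 (2 points).
  x = 10: rhs = 0, matching y values: 0 (1 points).
  x = 11: rhs = 15, matching y values: none (0 points).
  x = 12: rhs = 1, matching y values: 1, 18 (2 points).
  x = 13: rhs = 2, matching y values: none (0 points).
  x = 14: rhs = 5, matching y values: 9, 10 (2 points).
  x = 15: rhs = 16, matching y values: 4, 15 (2 points).
  x = 16: rhs = 3, matching y values: none (0 points).
  x = 17: rhs = 10, matching y values: none (0 points).
  x = 18: rhs = 5, matching y values: 9, 10 (2 points).
Total affine count: 21.
Full point count |E(F_19)| = 21 + 1 = 22.
Hasse bound: |22 − (19+1)| = |2| = 2 ≤ 2√19 ≈ 8.7178 ✓.


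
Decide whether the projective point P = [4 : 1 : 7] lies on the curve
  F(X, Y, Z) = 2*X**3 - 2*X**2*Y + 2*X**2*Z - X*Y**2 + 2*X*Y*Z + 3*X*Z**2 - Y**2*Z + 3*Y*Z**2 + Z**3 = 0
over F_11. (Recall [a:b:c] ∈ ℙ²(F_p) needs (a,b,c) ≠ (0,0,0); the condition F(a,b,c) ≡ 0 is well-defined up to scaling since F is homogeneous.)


F(4,1,7) ≡ 2 (mod 11); P is NOT on the curve.

Evaluate F(4, 1, 7) term-by-term (mod 11).
  2*X**3 ↦ 2·64·1·1 = 128
  -2*X**2*Y ↦ -2·16·1·1 = -32
  2*X**2*Z ↦ 2·16·1·7 = 224
  -X*Y**2 ↦ -1·4·1·1 = -4
  2*X*Y*Z ↦ 2·4·1·7 = 56
  3*X*Z**2 ↦ 3·4·1·49 = 588
  -Y**2*Z ↦ -1·1·1·7 = -7
  3*Y*Z**2 ↦ 3·1·1·49 = 147
  Z**3 ↦ 1·1·1·343 = 343
Sum: F(4, 1, 7) = (128) + (-32) + (224) + (-4) + (56) + (588) + (-7) + (147) + (343) = 1443.
Reducing mod 11: 1443 ≡ 2 (mod 11).
Since F(a, b, c) ≡ 2 ≠ 0 (mod 11), P does NOT lie on the curve.


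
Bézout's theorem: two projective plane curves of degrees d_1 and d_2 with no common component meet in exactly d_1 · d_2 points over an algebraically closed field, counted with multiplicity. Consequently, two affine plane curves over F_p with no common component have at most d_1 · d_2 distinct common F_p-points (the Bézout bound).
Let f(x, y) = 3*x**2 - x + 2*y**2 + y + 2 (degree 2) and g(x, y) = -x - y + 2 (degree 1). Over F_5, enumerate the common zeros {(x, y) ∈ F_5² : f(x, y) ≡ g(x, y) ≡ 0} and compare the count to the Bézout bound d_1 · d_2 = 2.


Common zeros: ∅; count = 0; Bézout bound = 2.

deg(f) = 2, deg(g) = 1, so Bézout bound = 2.
Scan x ∈ F_5. For each x, list the y ∈ F_5 with f(x, y) ≡ 0 and those with g(x, y) ≡ 0 (mod 5); the common zeros in that column are the intersection.
  x = 0: f ≡ 0 at y ∈ {1}; g ≡ 0 at y ∈ {2}; common: ∅.
  x = 1: f ≡ 0 at y ∈ {3, 4}; g ≡ 0 at y ∈ {1}; common: ∅.
  x = 2: f ≡ 0 at y ∈ {1}; g ≡ 0 at y ∈ {0}; common: ∅.
  x = 3: f ≡ 0 at y ∈ ∅; g ≡ 0 at y ∈ {4}; common: ∅.
  x = 4: f ≡ 0 at y ∈ ∅; g ≡ 0 at y ∈ {3}; common: ∅.
Collecting: common zeros = ∅, so the count is 0.
Comparison with the Bézout bound: 0 ≤ 2 = deg(f)·deg(g), as expected for curves with no common component (the affine F_5-count falls short of the bound because intersections may lie at infinity, over extension fields, or carry multiplicity).


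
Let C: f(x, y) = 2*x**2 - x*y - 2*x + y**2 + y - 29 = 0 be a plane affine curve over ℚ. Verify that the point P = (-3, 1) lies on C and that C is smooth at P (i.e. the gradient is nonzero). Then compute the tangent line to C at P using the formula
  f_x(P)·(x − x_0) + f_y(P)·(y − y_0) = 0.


Tangent line at P: -15*x + 6*y - 51 = 0.

Step 1: f(-3, 1) = 0, so P lies on C.
Step 2: partial derivatives
  f_x(x, y) = 4*x - y - 2, f_y(x, y) = -x + 2*y + 1.
  f_x(P) = -15, f_y(P) = 6 (gradient nonzero, so P is smooth).
Step 3: tangent line at P: -15·(x − -3) + 6·(y − 1) = 0.
Expanding: -15*x + 6*y - 51 = 0.


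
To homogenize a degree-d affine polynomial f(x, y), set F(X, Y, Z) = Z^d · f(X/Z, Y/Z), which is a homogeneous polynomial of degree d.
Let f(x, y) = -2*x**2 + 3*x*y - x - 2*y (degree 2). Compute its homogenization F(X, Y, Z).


F(X, Y, Z) = -2*X**2 + 3*X*Y - X*Z - 2*Y*Z

deg(f) = 2.
Substitute x = X/Z, y = Y/Z into f, then multiply by Z^2.
  monomial -2·x^2·y^0 ↦ -2·X^2·Y^0·Z^0.
  monomial 3·x^1·y^1 ↦ 3·X^1·Y^1·Z^0.
  monomial -1·x^1·y^0 ↦ -1·X^1·Y^0·Z^1.
  monomial -2·x^0·y^1 ↦ -2·X^0·Y^1·Z^1.
Collecting: F(X, Y, Z) = -2*X**2 + 3*X*Y - X*Z - 2*Y*Z.


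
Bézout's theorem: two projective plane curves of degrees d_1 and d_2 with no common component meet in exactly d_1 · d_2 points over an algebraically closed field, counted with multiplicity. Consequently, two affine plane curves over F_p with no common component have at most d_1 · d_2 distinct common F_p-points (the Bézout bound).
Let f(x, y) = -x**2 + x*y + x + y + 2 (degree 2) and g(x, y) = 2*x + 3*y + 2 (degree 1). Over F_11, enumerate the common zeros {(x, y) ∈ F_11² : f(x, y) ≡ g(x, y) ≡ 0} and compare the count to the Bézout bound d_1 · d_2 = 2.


Common zeros: {(3, 1), (10, 0)}; count = 2; Bézout bound = 2.

deg(f) = 2, deg(g) = 1, so Bézout bound = 2.
Scan x ∈ F_11. For each x, list the y ∈ F_11 with f(x, y) ≡ 0 and those with g(x, y) ≡ 0 (mod 11); the common zeros in that column are the intersection.
  x = 0: f ≡ 0 at y ∈ {9}; g ≡ 0 at y ∈ {3}; common: ∅.
  x = 1: f ≡ 0 at y ∈ {10}; g ≡ 0 at y ∈ {6}; common: ∅.
  x = 2: f ≡ 0 at y ∈ {0}; g ≡ 0 at y ∈ {9}; common: ∅.
  x = 3: f ≡ 0 at y ∈ {1}; g ≡ 0 at y ∈ {1}; common: {1}.
  x = 4: f ≡ 0 at y ∈ {2}; g ≡ 0 at y ∈ {4}; common: ∅.
  x = 5: f ≡ 0 at y ∈ {3}; g ≡ 0 at y ∈ {7}; common: ∅.
  x = 6: f ≡ 0 at y ∈ {4}; g ≡ 0 at y ∈ {10}; common: ∅.
  x = 7: f ≡ 0 at y ∈ {5}; g ≡ 0 at y ∈ {2}; common: ∅.
  x = 8: f ≡ 0 at y ∈ {6}; g ≡ 0 at y ∈ {5}; common: ∅.
  x = 9: f ≡ 0 at y ∈ {7}; g ≡ 0 at y ∈ {8}; common: ∅.
  x = 10: f ≡ 0 at y ∈ {0, 1, 2, 3, 4, 5, 6, 7, 8, 9, 10}; g ≡ 0 at y ∈ {0}; common: {0}.
Collecting: common zeros = {(3, 1), (10, 0)}, so the count is 2.
Comparison with the Bézout bound: 2 ≤ 2 = deg(f)·deg(g), as expected for curves with no common component (the bound is attained).


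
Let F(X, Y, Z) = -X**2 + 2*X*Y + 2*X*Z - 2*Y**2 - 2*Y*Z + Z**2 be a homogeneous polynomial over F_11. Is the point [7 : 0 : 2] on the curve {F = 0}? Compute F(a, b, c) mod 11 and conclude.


F(7,0,2) ≡ 5 (mod 11); P is NOT on the curve.

Evaluate F(7, 0, 2) term-by-term (mod 11).
  -X**2 ↦ -1·49·1·1 = -49
  2*X*Y ↦ 2·7·0·1 = 0
  2*X*Z ↦ 2·7·1·2 = 28
  -2*Y**2 ↦ -2·1·0·1 = 0
  -2*Y*Z ↦ -2·1·0·2 = 0
  Z**2 ↦ 1·1·1·4 = 4
Sum: F(7, 0, 2) = (-49) + (0) + (28) + (0) + (0) + (4) = -17.
Reducing mod 11: -17 ≡ 5 (mod 11).
Since F(a, b, c) ≡ 5 ≠ 0 (mod 11), P does NOT lie on the curve.


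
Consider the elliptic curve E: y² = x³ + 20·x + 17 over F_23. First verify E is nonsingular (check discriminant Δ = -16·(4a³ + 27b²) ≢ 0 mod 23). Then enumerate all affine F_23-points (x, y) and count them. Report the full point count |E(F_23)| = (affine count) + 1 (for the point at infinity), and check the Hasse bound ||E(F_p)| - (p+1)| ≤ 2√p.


Affine points = {(3, 9), (3, 14), (4, 0), (5, 9), (5, 14), (6, 10), (6, 13), (9, 11), (9, 12), (11, 2), (11, 21), (13, 6), (13, 17), (15, 9), (15, 14), (17, 7), (17, 16)}; affine count = 17; |E(F_23)| = 18.

Discriminant check: Δ ∝ 4a³ + 27b² = 4·20³ + 27·17² = 4·8000 + 27·289 ≡ 13 (mod 23). Nonzero ⇒ E is nonsingular.
For each x ∈ F_23, compute rhs = x³ + 20·x + 17 mod 23, then count y ∈ F_23 with y² ≡ rhs.
  x = 0: rhs = 17, matching y values: none (0 points).
  x = 1: rhs = 15, matching y values: none (0 points).
  x = 2: rhs = 19, matching y values: none (0 points).
  x = 3: rhs = 12, matching y values: 9, 14 (2 points).
  x = 4: rhs = 0, matching y values: 0 (1 points).
  x = 5: rhs = 12, matching y values: 9, 14 (2 points).
  x = 6: rhs = 8, matching y values: 10, 13 (2 points).
  x = 7: rhs = 17, matching y values: none (0 points).
  x = 8: rhs = 22, matching y values: none (0 points).
  x = 9: rhs = 6, matching y values: 11, 12 (2 points).
  x = 10: rhs = 21, matching y values: none (0 points).
  x = 11: rhs = 4, matching y values: 2, 21 (2 points).
  x = 12: rhs = 7, matching y values: none (0 points).
  x = 13: rhs = 13, matching y values: 6, 17 (2 points).
  x = 14: rhs = 5, matching y values: none (0 points).
  x = 15: rhs = 12, matching y values: 9, 14 (2 points).
  x = 16: rhs = 17, matching y values: none (0 points).
  x = 17: rhs = 3, matching y values: 7, 16 (2 points).
  x = 18: rhs = 22, matching y values: none (0 points).
  x = 19: rhs = 11, matching y values: none (0 points).
  x = 20: rhs = 22, matching y values: none (0 points).
  x = 21: rhs = 15, matching y values: none (0 points).
  x = 22: rhs = 19, matching y values: none (0 points).
Total affine count: 17.
Full point count |E(F_23)| = 17 + 1 = 18.
Hasse bound: |18 − (23+1)| = |-6| = 6 ≤ 2√23 ≈ 9.5917 ✓.


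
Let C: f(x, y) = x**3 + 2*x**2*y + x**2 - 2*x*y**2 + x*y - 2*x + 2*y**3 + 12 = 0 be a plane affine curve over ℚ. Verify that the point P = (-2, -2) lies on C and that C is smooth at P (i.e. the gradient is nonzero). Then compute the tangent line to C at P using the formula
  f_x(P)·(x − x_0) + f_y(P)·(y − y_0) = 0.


Tangent line at P: 12*x + 14*y + 52 = 0.

Step 1: f(-2, -2) = 0, so P lies on C.
Step 2: partial derivatives
  f_x(x, y) = 3*x**2 + 4*x*y + 2*x - 2*y**2 + y - 2, f_y(x, y) = 2*x**2 - 4*x*y + x + 6*y**2.
  f_x(P) = 12, f_y(P) = 14 (gradient nonzero, so P is smooth).
Step 3: tangent line at P: 12·(x − -2) + 14·(y − -2) = 0.
Expanding: 12*x + 14*y + 52 = 0.


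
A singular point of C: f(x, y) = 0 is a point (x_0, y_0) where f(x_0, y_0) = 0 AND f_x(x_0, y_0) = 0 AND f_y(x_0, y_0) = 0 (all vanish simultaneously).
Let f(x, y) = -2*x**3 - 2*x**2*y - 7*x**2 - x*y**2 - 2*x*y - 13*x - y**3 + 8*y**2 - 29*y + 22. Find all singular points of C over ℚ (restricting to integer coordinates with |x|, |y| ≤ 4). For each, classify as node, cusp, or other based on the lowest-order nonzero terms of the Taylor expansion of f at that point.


Singular points: {(-2, 3)}; classification: node.

Compute partial derivatives:
  f_x = -6*x**2 - 4*x*y - 14*x - y**2 - 2*y - 13.
  f_y = -2*x**2 - 2*x*y - 2*x - 3*y**2 + 16*y - 29.
Scan x_0 ∈ {−4, ..., 4}. For each x_0, f_y(x_0, y) is a polynomial in y; find its integer roots y ∈ {−4, ..., 4}, then test f_x and f at those candidates.
  x = -4: f_y(-4, y) = -3*y**2 + 24*y - 53; no integer root y with |y| ≤ 4.
  x = -3: f_y(-3, y) = -3*y**2 + 22*y - 41; no integer root y with |y| ≤ 4.
  x = -2: f_y(-2, y) = -3*y**2 + 20*y - 33; vanishes at y ∈ {3}. (-2, 3): f_x = 0, f = 0 — SINGULAR.
  x = -1: f_y(-1, y) = -3*y**2 + 18*y - 29; no integer root y with |y| ≤ 4.
  x = 0: f_y(0, y) = -3*y**2 + 16*y - 29; no integer root y with |y| ≤ 4.
  x = 1: f_y(1, y) = -3*y**2 + 14*y - 33; no integer root y with |y| ≤ 4.
  x = 2: f_y(2, y) = -3*y**2 + 12*y - 41; no integer root y with |y| ≤ 4.
  x = 3: f_y(3, y) = -3*y**2 + 10*y - 53; no integer root y with |y| ≤ 4.
  x = 4: f_y(4, y) = -3*y**2 + 8*y - 69; no integer root y with |y| ≤ 4.
Only singular point on the grid: (-2, 3).
Classify: substitute x = -2 + u, y = 3 + v and expand: f = -2*u**3 - 2*u**2*v - u**2 - u*v**2 - v**3 + v**2.
No constant or linear terms (consistent with a singular point). Quadratic part: -u**2 + v**2. Cubic part: -2*u**3 - 2*u**2*v - u*v**2 - v**3.
The quadratic part v**2 - u**2 = (v − u)(v + u) splits into two distinct linear factors, so there are two distinct tangent lines y − 3 = ±(x − -2) — this is a node (ordinary double point).
Classification: node.


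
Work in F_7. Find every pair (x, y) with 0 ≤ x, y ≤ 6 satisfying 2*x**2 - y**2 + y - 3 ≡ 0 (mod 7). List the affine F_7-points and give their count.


Affine F_7-points: {(1, 3), (1, 5), (2, 4), (5, 4), (6, 3), (6, 5)}; count = 6.

For each of the 49 pairs (x, y) ∈ F_7², evaluate f(x, y) mod 7. Record the zeros.
  x = 0: [0↦4, 1↦4, 2↦2, 3↦5, 4↦6, 5↦5, 6↦2]  zeros at y ∈ ∅
  x = 1: [0↦6, 1↦6, 2↦4, 3↦0, 4↦1, 5↦0, 6↦4]  zeros at y ∈ {3, 5}
  x = 2: [0↦5, 1↦5, 2↦3, 3↦6, 4↦0, 5↦6, 6↦3]  zeros at y ∈ {4}
  x = 3: [0↦1, 1↦1, 2↦6, 3↦2, 4↦3, 5↦2, 6↦6]  zeros at y ∈ ∅
  x = 4: [0↦1, 1↦1, 2↦6, 3↦2, 4↦3, 5↦2, 6↦6]  zeros at y ∈ ∅
  x = 5: [0↦5, 1↦5, 2↦3, 3↦6, 4↦0, 5↦6, 6↦3]  zeros at y ∈ {4}
  x = 6: [0↦6, 1↦6, 2↦4, 3↦0, 4↦1, 5↦0, 6↦4]  zeros at y ∈ {3, 5}
Collecting zeros: affine points = {(1, 3), (1, 5), (2, 4), (5, 4), (6, 3), (6, 5)}.
Total count |C(F_7)_aff| = 6.


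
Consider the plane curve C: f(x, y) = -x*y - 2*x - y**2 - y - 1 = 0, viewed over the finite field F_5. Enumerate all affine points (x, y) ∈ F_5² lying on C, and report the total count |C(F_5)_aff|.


Affine F_5-points: {(2, 0), (2, 2), (4, 1), (4, 4)}; count = 4.

For each of the 25 pairs (x, y) ∈ F_5², evaluate f(x, y) mod 5. Record the zeros.
  x = 0: [0↦4, 1↦2, 2↦3, 3↦2, 4↦4]  zeros at y ∈ ∅
  x = 1: [0↦2, 1↦4, 2↦4, 3↦2, 4↦3]  zeros at y ∈ ∅
  x = 2: [0↦0, 1↦1, 2↦0, 3↦2, 4↦2]  zeros at y ∈ {0, 2}
  x = 3: [0↦3, 1↦3, 2↦1, 3↦2, 4↦1]  zeros at y ∈ ∅
  x = 4: [0↦1, 1↦0, 2↦2, 3↦2, 4↦0]  zeros at y ∈ {1, 4}
Collecting zeros: affine points = {(2, 0), (2, 2), (4, 1), (4, 4)}.
Total count |C(F_5)_aff| = 4.
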